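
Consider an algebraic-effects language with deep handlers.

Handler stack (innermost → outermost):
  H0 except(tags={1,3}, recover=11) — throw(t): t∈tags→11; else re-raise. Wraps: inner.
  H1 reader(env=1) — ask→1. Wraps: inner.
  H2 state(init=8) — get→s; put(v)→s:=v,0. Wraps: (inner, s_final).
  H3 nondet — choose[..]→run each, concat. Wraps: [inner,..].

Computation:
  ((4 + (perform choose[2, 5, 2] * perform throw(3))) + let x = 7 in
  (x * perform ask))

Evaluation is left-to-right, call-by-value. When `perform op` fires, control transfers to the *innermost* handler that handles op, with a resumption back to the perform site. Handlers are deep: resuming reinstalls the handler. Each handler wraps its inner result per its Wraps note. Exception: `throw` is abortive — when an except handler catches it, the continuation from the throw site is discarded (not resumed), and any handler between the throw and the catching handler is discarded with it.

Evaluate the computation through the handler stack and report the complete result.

Working:
choose[2, 5, 2] @ H3
  branch[0] choose=2:
    throw(3) @ H0 caught ⇒ 11
    H1 returns 11
    H2 returns (11, 8)
    H3 returns [(11, 8)]
  branch[1] choose=5:
    throw(3) @ H0 caught ⇒ 11
    H1 returns 11
    H2 returns (11, 8)
    H3 returns [(11, 8)]
  branch[2] choose=2:
    throw(3) @ H0 caught ⇒ 11
    H1 returns 11
    H2 returns (11, 8)
    H3 returns [(11, 8)]
= [(11, 8), (11, 8), (11, 8)]

Answer: [(11, 8), (11, 8), (11, 8)]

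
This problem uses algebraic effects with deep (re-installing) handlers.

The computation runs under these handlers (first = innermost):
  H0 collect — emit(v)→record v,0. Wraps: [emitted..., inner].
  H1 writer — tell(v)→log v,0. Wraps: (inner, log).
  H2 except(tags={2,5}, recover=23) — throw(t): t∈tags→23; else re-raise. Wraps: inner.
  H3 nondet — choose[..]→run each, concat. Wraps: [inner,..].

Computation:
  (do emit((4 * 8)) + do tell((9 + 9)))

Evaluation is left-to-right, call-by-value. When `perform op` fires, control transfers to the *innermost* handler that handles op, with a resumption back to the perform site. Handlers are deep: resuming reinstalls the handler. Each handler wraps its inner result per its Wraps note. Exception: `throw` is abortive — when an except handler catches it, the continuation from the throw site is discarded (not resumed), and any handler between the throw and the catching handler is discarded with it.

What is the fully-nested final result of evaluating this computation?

Working:
emit(32) @ H0 ⇒ out+=32
tell(18) @ H1 ⇒ log+=18
H0 returns [32, 0]
H1 returns ([32, 0], (18))
H2 returns ([32, 0], (18))
H3 returns [([32, 0], (18))]
= [([32, 0], (18))]

Answer: [([32, 0], (18))]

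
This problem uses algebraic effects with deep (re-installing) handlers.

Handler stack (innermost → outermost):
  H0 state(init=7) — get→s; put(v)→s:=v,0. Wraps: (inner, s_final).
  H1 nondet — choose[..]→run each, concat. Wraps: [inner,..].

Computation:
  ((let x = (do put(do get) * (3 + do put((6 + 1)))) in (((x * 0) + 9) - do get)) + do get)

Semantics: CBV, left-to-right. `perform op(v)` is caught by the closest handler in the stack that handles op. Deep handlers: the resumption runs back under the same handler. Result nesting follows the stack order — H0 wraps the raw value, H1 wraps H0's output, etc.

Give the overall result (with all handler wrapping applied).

Working:
get @ H0 ⇒ 7
put(7) @ H0 ⇒ s:=7
put(7) @ H0 ⇒ s:=7
get @ H0 ⇒ 7
get @ H0 ⇒ 7
H0 returns (9, 7)
H1 returns [(9, 7)]
= [(9, 7)]

Answer: [(9, 7)]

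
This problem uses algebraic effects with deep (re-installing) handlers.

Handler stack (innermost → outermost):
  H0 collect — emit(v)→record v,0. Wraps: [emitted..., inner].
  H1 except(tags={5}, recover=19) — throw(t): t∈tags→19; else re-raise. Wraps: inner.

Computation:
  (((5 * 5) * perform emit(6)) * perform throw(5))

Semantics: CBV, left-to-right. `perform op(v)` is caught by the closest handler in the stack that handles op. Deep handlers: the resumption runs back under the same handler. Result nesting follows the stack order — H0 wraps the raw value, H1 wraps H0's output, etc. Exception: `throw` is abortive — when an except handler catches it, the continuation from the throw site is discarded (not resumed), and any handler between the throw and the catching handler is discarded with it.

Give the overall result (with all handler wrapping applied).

Answer: 19

Step-by-step:
emit(6) @ H0 ⇒ out+=6
throw(5) @ H1 caught ⇒ 19
= 19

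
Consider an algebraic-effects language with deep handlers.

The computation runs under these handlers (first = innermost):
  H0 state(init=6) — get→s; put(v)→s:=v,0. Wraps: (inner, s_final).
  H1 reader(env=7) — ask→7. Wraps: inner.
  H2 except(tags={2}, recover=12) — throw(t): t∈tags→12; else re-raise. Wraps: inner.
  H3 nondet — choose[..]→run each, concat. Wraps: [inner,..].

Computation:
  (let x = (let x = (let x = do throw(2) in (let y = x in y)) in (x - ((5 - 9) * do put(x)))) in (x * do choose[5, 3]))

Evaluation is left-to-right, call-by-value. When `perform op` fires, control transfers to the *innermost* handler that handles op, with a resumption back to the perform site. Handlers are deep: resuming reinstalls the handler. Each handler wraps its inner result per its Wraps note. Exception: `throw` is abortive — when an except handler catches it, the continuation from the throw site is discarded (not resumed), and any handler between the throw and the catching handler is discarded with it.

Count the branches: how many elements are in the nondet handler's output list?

Answer: 1

Step-by-step:
throw(2) @ H2 caught ⇒ 12
H3 returns [12]
= [12]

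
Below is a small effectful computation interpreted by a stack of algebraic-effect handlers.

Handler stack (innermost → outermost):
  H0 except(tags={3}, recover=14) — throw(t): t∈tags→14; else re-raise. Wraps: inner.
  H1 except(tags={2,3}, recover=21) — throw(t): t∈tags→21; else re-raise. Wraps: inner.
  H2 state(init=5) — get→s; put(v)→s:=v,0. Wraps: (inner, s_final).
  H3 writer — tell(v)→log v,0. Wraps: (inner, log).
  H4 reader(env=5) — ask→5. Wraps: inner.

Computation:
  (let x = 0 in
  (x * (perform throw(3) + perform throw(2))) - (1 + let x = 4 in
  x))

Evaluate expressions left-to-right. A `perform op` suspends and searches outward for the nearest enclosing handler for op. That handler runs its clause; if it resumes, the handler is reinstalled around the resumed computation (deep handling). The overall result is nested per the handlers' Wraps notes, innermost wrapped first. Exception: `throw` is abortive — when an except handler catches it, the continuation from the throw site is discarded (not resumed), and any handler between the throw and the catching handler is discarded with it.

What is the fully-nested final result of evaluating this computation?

Answer: ((14, 5), ())

Step-by-step:
throw(3) @ H0 caught ⇒ 14
H1 returns 14
H2 returns (14, 5)
H3 returns ((14, 5), ())
H4 returns ((14, 5), ())
= ((14, 5), ())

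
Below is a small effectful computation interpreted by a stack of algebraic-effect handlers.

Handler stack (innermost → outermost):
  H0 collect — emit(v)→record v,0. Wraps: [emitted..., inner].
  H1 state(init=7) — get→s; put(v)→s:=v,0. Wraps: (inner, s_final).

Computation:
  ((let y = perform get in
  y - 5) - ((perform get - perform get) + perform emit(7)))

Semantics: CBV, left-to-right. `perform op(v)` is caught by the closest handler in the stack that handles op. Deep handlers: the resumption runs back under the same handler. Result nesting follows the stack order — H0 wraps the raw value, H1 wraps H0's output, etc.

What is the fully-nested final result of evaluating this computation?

Evaluation trace:
get @ H1 ⇒ 7
get @ H1 ⇒ 7
get @ H1 ⇒ 7
emit(7) @ H0 ⇒ out+=7
H0 returns [7, 2]
H1 returns ([7, 2], 7)
= ([7, 2], 7)

Answer: ([7, 2], 7)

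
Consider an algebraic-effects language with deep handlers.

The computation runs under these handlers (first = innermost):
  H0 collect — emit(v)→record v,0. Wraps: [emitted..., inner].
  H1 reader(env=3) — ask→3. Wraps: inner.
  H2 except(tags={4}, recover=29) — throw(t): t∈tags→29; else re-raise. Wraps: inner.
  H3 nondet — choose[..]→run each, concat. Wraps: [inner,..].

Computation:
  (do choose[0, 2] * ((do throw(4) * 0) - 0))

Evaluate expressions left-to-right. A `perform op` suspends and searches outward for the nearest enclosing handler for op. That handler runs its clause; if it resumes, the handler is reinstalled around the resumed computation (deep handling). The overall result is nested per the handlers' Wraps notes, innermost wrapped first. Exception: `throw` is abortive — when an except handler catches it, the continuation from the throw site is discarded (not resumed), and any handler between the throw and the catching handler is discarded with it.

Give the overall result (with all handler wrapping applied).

Answer: [29, 29]

Evaluation trace:
choose[0, 2] @ H3
  branch[0] choose=0:
    throw(4) @ H2 caught ⇒ 29
    H3 returns [29]
  branch[1] choose=2:
    throw(4) @ H2 caught ⇒ 29
    H3 returns [29]
= [29, 29]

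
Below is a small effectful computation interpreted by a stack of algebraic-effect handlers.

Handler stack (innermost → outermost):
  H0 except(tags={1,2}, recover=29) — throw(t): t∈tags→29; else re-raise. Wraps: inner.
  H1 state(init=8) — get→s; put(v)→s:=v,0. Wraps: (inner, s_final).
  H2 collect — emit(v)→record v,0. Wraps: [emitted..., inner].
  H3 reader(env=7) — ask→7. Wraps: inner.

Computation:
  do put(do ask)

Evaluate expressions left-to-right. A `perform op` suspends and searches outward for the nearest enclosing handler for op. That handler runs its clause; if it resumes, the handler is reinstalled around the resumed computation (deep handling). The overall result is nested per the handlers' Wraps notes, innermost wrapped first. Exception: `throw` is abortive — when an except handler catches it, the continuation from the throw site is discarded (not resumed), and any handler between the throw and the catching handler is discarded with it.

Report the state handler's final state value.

Step-by-step:
ask @ H3 ⇒ 7
put(7) @ H1 ⇒ s:=7
H0 returns 0
H1 returns (0, 7)
H2 returns [(0, 7)]
H3 returns [(0, 7)]
= [(0, 7)]

Answer: 7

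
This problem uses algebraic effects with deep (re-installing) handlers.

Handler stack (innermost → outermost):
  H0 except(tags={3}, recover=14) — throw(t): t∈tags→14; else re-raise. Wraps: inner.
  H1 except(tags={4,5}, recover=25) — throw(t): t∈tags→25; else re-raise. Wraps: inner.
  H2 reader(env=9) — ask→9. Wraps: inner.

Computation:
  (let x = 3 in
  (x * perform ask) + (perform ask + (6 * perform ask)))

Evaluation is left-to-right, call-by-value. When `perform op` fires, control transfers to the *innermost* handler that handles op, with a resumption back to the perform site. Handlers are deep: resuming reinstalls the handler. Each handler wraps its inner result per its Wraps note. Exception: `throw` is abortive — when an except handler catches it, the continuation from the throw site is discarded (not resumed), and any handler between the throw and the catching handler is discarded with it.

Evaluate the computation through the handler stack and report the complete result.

Step-by-step:
ask @ H2 ⇒ 9
ask @ H2 ⇒ 9
ask @ H2 ⇒ 9
H0 returns 90
H1 returns 90
H2 returns 90
= 90

Answer: 90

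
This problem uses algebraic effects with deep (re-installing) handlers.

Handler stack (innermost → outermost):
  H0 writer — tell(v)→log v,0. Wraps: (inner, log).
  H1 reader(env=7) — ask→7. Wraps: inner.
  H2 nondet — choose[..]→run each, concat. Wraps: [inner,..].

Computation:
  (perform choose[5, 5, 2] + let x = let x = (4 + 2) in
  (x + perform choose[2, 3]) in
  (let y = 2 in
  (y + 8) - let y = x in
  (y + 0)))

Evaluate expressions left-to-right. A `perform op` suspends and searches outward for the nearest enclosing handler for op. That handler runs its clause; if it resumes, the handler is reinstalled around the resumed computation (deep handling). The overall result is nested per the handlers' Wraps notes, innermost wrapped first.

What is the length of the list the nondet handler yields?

Answer: 6

Step-by-step:
choose[5, 5, 2] @ H2
  branch[0] choose=5:
    choose[2, 3] @ H2
      branch[0] choose=2:
        H0 returns (7, ())
        H1 returns (7, ())
        H2 returns [(7, ())]
      branch[1] choose=3:
        H0 returns (6, ())
        H1 returns (6, ())
        H2 returns [(6, ())]
  branch[1] choose=5:
    choose[2, 3] @ H2
      branch[0] choose=2:
        H0 returns (7, ())
        H1 returns (7, ())
        H2 returns [(7, ())]
      branch[1] choose=3:
        H0 returns (6, ())
        H1 returns (6, ())
        H2 returns [(6, ())]
  branch[2] choose=2:
    choose[2, 3] @ H2
      branch[0] choose=2:
        H0 returns (4, ())
        H1 returns (4, ())
        H2 returns [(4, ())]
      branch[1] choose=3:
        H0 returns (3, ())
        H1 returns (3, ())
        H2 returns [(3, ())]
= [(7, ()), (6, ()), (7, ()), (6, ()), (4, ()), (3, ())]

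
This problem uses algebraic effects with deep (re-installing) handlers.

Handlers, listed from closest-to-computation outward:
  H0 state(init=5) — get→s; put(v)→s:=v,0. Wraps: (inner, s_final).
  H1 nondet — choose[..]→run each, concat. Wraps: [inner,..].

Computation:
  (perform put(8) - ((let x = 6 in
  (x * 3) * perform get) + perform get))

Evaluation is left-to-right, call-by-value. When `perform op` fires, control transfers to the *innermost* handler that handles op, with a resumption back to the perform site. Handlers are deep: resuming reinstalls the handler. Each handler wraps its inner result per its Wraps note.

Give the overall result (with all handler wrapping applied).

Answer: [(-152, 8)]

Step-by-step:
put(8) @ H0 ⇒ s:=8
get @ H0 ⇒ 8
get @ H0 ⇒ 8
H0 returns (-152, 8)
H1 returns [(-152, 8)]
= [(-152, 8)]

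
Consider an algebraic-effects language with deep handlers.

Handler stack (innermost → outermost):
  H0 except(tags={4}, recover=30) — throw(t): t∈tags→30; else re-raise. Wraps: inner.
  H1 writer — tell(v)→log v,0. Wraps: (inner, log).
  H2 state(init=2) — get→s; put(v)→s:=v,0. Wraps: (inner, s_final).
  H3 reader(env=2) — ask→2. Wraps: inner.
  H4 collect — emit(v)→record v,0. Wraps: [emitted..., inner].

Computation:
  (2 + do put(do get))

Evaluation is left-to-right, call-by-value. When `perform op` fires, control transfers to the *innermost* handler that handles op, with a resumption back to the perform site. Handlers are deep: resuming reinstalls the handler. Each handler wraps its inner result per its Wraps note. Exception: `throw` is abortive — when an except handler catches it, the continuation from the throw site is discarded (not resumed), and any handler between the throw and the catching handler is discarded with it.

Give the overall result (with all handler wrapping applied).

Working:
get @ H2 ⇒ 2
put(2) @ H2 ⇒ s:=2
H0 returns 2
H1 returns (2, ())
H2 returns ((2, ()), 2)
H3 returns ((2, ()), 2)
H4 returns [((2, ()), 2)]
= [((2, ()), 2)]

Answer: [((2, ()), 2)]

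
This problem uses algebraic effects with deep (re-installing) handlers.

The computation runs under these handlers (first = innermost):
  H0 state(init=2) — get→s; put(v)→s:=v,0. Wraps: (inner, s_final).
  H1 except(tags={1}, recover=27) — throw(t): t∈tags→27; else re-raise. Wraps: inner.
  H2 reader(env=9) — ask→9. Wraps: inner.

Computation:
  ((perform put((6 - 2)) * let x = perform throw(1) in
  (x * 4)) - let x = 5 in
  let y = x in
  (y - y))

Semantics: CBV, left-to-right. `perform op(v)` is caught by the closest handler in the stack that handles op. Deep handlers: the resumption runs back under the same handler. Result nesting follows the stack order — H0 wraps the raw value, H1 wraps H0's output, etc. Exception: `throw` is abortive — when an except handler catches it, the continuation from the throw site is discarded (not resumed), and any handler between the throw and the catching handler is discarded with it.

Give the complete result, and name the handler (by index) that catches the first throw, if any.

Answer: 27 ; first throw caught by: H1

Working:
put(4) @ H0 ⇒ s:=4
throw(1) @ H1 caught ⇒ 27
H2 returns 27
= 27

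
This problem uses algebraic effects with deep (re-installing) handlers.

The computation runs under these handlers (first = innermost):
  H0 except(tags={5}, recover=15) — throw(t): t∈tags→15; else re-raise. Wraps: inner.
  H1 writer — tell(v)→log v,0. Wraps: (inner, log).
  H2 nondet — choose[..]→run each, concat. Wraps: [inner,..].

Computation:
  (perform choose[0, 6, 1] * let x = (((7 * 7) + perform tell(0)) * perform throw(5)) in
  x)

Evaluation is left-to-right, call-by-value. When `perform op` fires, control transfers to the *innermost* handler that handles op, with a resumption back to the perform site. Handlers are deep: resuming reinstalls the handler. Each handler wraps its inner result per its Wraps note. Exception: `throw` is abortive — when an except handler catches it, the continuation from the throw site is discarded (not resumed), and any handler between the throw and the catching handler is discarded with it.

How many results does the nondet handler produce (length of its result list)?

Answer: 3

Step-by-step:
choose[0, 6, 1] @ H2
  branch[0] choose=0:
    tell(0) @ H1 ⇒ log+=0
    throw(5) @ H0 caught ⇒ 15
    H1 returns (15, (0))
    H2 returns [(15, (0))]
  branch[1] choose=6:
    tell(0) @ H1 ⇒ log+=0
    throw(5) @ H0 caught ⇒ 15
    H1 returns (15, (0))
    H2 returns [(15, (0))]
  branch[2] choose=1:
    tell(0) @ H1 ⇒ log+=0
    throw(5) @ H0 caught ⇒ 15
    H1 returns (15, (0))
    H2 returns [(15, (0))]
= [(15, (0)), (15, (0)), (15, (0))]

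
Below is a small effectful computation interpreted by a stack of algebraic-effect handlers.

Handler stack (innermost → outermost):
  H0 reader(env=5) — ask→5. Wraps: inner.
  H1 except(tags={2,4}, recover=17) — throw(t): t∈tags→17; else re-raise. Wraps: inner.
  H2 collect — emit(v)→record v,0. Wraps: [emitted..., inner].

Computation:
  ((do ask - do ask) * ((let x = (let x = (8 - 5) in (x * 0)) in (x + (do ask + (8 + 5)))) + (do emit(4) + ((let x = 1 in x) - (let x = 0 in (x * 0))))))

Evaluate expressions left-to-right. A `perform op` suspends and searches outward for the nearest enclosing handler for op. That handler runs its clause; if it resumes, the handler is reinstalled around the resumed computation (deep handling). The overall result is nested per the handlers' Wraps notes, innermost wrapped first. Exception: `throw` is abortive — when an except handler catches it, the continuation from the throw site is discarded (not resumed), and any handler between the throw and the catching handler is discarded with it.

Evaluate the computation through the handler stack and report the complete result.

Step-by-step:
ask @ H0 ⇒ 5
ask @ H0 ⇒ 5
ask @ H0 ⇒ 5
emit(4) @ H2 ⇒ out+=4
H0 returns 0
H1 returns 0
H2 returns [4, 0]
= [4, 0]

Answer: [4, 0]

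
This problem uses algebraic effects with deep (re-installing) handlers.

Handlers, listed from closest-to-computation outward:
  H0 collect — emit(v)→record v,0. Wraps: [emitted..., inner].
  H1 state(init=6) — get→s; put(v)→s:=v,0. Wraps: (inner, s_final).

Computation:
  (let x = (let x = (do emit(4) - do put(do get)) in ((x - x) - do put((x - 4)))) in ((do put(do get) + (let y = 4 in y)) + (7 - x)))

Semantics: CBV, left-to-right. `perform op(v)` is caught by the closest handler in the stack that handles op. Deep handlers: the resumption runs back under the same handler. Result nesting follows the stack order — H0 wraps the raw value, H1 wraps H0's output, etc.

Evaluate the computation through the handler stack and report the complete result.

Answer: ([4, 11], -4)

Working:
emit(4) @ H0 ⇒ out+=4
get @ H1 ⇒ 6
put(6) @ H1 ⇒ s:=6
put(-4) @ H1 ⇒ s:=-4
get @ H1 ⇒ -4
put(-4) @ H1 ⇒ s:=-4
H0 returns [4, 11]
H1 returns ([4, 11], -4)
= ([4, 11], -4)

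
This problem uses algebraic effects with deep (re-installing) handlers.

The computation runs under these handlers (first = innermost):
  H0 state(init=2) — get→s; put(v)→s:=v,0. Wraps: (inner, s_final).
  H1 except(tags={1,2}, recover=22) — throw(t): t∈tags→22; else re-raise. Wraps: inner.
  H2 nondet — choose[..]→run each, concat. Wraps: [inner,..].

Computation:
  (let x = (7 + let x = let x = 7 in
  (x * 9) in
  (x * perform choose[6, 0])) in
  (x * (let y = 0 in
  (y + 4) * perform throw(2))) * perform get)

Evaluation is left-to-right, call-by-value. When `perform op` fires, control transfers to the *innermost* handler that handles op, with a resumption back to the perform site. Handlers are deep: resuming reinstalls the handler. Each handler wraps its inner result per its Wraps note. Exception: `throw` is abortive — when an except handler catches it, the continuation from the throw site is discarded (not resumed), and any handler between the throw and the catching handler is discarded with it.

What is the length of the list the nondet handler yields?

Answer: 2

Working:
choose[6, 0] @ H2
  branch[0] choose=6:
    throw(2) @ H1 caught ⇒ 22
    H2 returns [22]
  branch[1] choose=0:
    throw(2) @ H1 caught ⇒ 22
    H2 returns [22]
= [22, 22]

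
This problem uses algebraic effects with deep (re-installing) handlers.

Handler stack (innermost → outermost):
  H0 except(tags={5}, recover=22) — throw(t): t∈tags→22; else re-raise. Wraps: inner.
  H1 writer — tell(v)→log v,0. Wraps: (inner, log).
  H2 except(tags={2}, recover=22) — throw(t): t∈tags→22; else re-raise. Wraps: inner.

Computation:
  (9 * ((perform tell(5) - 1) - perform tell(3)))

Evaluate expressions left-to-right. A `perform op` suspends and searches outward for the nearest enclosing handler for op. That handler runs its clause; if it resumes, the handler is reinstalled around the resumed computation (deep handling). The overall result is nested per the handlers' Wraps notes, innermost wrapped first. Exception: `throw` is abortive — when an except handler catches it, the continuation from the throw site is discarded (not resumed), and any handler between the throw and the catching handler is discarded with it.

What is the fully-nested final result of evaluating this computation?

Answer: (-9, (5, 3))

Evaluation trace:
tell(5) @ H1 ⇒ log+=5
tell(3) @ H1 ⇒ log+=3
H0 returns -9
H1 returns (-9, (5, 3))
H2 returns (-9, (5, 3))
= (-9, (5, 3))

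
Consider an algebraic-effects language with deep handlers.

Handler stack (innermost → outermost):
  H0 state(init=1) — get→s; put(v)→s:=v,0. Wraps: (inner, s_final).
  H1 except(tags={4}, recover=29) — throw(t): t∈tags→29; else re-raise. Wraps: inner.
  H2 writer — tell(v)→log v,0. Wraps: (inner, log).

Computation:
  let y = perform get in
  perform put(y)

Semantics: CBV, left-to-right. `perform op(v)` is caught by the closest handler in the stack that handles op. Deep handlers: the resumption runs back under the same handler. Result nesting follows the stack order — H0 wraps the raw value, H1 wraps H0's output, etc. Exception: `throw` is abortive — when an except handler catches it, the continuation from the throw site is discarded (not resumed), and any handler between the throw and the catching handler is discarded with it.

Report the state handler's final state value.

Working:
get @ H0 ⇒ 1
put(1) @ H0 ⇒ s:=1
H0 returns (0, 1)
H1 returns (0, 1)
H2 returns ((0, 1), ())
= ((0, 1), ())

Answer: 1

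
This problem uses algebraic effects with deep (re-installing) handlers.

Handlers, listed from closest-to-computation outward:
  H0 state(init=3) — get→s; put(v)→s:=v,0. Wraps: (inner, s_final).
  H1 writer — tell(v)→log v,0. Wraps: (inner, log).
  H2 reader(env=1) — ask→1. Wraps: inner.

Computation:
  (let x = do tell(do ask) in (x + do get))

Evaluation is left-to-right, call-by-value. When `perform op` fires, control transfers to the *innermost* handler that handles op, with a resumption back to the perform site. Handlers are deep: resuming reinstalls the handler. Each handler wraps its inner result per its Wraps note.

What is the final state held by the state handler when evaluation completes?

Answer: 3

Working:
ask @ H2 ⇒ 1
tell(1) @ H1 ⇒ log+=1
get @ H0 ⇒ 3
H0 returns (3, 3)
H1 returns ((3, 3), (1))
H2 returns ((3, 3), (1))
= ((3, 3), (1))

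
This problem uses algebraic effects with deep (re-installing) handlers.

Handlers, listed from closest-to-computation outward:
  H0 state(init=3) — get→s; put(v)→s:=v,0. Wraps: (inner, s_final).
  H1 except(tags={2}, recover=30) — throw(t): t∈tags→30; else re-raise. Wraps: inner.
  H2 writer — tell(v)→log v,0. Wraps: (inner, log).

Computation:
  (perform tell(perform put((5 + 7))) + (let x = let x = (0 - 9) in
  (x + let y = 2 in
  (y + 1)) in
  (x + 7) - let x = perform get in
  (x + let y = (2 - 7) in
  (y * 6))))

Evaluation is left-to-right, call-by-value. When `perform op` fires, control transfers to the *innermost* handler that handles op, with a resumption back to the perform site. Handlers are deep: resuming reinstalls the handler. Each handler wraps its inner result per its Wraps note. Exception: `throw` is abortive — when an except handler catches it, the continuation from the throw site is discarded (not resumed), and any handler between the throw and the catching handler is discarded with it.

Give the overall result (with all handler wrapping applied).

Evaluation trace:
put(12) @ H0 ⇒ s:=12
tell(0) @ H2 ⇒ log+=0
get @ H0 ⇒ 12
H0 returns (19, 12)
H1 returns (19, 12)
H2 returns ((19, 12), (0))
= ((19, 12), (0))

Answer: ((19, 12), (0))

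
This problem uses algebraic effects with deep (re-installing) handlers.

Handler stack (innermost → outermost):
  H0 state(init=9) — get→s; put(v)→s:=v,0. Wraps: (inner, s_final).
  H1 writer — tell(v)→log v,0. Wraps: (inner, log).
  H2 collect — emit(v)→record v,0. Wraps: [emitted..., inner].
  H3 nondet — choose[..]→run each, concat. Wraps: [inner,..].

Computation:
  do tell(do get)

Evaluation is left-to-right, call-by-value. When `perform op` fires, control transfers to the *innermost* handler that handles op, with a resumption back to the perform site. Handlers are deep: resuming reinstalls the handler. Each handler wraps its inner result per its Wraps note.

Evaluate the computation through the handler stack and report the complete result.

Answer: [[((0, 9), (9))]]

Evaluation trace:
get @ H0 ⇒ 9
tell(9) @ H1 ⇒ log+=9
H0 returns (0, 9)
H1 returns ((0, 9), (9))
H2 returns [((0, 9), (9))]
H3 returns [[((0, 9), (9))]]
= [[((0, 9), (9))]]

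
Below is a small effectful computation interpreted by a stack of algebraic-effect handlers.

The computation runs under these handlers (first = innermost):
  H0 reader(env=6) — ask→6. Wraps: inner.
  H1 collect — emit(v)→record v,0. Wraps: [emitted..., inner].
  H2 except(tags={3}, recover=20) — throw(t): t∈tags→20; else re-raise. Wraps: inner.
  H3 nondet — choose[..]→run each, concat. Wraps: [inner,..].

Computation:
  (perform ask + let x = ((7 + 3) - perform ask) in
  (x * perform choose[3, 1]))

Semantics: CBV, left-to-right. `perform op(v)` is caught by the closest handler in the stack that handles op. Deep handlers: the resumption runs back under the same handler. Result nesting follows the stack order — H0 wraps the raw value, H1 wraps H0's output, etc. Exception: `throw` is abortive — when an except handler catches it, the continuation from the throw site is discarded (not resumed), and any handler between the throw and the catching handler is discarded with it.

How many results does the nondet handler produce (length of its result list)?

Step-by-step:
ask @ H0 ⇒ 6
ask @ H0 ⇒ 6
choose[3, 1] @ H3
  branch[0] choose=3:
    H0 returns 18
    H1 returns [18]
    H2 returns [18]
    H3 returns [[18]]
  branch[1] choose=1:
    H0 returns 10
    H1 returns [10]
    H2 returns [10]
    H3 returns [[10]]
= [[18], [10]]

Answer: 2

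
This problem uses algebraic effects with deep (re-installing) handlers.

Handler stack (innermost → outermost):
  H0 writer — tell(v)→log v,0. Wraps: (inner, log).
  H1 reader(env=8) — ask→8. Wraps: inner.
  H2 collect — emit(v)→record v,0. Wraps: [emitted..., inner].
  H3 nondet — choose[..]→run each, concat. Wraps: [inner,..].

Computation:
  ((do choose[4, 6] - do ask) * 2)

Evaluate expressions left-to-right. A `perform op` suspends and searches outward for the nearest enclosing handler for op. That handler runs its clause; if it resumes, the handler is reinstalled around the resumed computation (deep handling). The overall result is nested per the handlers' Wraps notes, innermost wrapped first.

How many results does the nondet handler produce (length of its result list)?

Evaluation trace:
choose[4, 6] @ H3
  branch[0] choose=4:
    ask @ H1 ⇒ 8
    H0 returns (-8, ())
    H1 returns (-8, ())
    H2 returns [(-8, ())]
    H3 returns [[(-8, ())]]
  branch[1] choose=6:
    ask @ H1 ⇒ 8
    H0 returns (-4, ())
    H1 returns (-4, ())
    H2 returns [(-4, ())]
    H3 returns [[(-4, ())]]
= [[(-8, ())], [(-4, ())]]

Answer: 2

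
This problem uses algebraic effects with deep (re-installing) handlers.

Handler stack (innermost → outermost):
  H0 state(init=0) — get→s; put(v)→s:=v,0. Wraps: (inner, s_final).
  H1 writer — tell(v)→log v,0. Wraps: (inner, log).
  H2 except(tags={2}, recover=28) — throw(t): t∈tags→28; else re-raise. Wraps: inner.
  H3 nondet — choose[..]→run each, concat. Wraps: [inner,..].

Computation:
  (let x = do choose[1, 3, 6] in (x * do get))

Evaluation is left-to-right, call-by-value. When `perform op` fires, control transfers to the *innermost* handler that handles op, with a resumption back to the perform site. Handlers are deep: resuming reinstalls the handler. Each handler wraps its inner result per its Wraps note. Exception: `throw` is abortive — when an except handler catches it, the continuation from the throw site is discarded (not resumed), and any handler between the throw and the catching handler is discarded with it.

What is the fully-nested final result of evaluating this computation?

Step-by-step:
choose[1, 3, 6] @ H3
  branch[0] choose=1:
    get @ H0 ⇒ 0
    H0 returns (0, 0)
    H1 returns ((0, 0), ())
    H2 returns ((0, 0), ())
    H3 returns [((0, 0), ())]
  branch[1] choose=3:
    get @ H0 ⇒ 0
    H0 returns (0, 0)
    H1 returns ((0, 0), ())
    H2 returns ((0, 0), ())
    H3 returns [((0, 0), ())]
  branch[2] choose=6:
    get @ H0 ⇒ 0
    H0 returns (0, 0)
    H1 returns ((0, 0), ())
    H2 returns ((0, 0), ())
    H3 returns [((0, 0), ())]
= [((0, 0), ()), ((0, 0), ()), ((0, 0), ())]

Answer: [((0, 0), ()), ((0, 0), ()), ((0, 0), ())]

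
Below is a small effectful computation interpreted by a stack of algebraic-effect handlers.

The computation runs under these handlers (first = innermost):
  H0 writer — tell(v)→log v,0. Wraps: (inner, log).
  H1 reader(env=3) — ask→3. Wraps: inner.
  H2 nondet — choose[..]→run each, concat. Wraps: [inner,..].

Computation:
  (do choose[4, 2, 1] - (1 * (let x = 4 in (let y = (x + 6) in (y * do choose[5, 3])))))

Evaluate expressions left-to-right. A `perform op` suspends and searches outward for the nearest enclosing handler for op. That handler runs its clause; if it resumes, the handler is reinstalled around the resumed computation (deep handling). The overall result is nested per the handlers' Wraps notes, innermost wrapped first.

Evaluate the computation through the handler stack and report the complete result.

Working:
choose[4, 2, 1] @ H2
  branch[0] choose=4:
    choose[5, 3] @ H2
      branch[0] choose=5:
        H0 returns (-46, ())
        H1 returns (-46, ())
        H2 returns [(-46, ())]
      branch[1] choose=3:
        H0 returns (-26, ())
        H1 returns (-26, ())
        H2 returns [(-26, ())]
  branch[1] choose=2:
    choose[5, 3] @ H2
      branch[0] choose=5:
        H0 returns (-48, ())
        H1 returns (-48, ())
        H2 returns [(-48, ())]
      branch[1] choose=3:
        H0 returns (-28, ())
        H1 returns (-28, ())
        H2 returns [(-28, ())]
  branch[2] choose=1:
    choose[5, 3] @ H2
      branch[0] choose=5:
        H0 returns (-49, ())
        H1 returns (-49, ())
        H2 returns [(-49, ())]
      branch[1] choose=3:
        H0 returns (-29, ())
        H1 returns (-29, ())
        H2 returns [(-29, ())]
= [(-46, ()), (-26, ()), (-48, ()), (-28, ()), (-49, ()), (-29, ())]

Answer: [(-46, ()), (-26, ()), (-48, ()), (-28, ()), (-49, ()), (-29, ())]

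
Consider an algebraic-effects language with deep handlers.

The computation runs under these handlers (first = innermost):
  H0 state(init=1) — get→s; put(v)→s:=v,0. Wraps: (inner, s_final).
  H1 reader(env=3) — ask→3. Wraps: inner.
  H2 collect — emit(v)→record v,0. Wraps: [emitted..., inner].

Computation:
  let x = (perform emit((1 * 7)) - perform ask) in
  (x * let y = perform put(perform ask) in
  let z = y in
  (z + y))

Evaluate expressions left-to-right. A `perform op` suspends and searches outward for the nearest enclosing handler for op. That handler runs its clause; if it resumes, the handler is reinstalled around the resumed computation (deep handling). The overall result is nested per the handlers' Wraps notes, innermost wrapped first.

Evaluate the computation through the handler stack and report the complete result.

Answer: [7, (0, 3)]

Working:
emit(7) @ H2 ⇒ out+=7
ask @ H1 ⇒ 3
ask @ H1 ⇒ 3
put(3) @ H0 ⇒ s:=3
H0 returns (0, 3)
H1 returns (0, 3)
H2 returns [7, (0, 3)]
= [7, (0, 3)]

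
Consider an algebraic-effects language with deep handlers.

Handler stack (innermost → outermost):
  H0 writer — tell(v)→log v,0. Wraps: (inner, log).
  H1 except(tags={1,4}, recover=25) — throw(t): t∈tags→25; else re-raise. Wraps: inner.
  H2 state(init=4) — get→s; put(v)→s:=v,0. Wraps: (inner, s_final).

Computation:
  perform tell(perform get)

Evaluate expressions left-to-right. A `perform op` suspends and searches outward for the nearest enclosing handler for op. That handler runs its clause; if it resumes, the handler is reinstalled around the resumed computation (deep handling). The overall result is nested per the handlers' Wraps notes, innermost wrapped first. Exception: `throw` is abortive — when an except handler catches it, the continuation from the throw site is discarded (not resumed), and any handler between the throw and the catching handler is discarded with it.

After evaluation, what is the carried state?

Step-by-step:
get @ H2 ⇒ 4
tell(4) @ H0 ⇒ log+=4
H0 returns (0, (4))
H1 returns (0, (4))
H2 returns ((0, (4)), 4)
= ((0, (4)), 4)

Answer: 4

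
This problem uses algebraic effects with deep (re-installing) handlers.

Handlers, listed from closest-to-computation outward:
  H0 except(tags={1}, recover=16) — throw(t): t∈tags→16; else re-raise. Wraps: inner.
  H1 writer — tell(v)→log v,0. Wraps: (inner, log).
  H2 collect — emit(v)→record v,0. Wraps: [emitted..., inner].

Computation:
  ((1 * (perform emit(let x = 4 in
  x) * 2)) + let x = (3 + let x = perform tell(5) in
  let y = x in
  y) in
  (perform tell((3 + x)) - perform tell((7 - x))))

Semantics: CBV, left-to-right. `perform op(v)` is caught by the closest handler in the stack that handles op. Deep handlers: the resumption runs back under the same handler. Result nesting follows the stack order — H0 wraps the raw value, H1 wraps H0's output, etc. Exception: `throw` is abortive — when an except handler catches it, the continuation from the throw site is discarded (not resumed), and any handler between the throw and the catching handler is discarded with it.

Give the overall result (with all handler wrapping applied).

Working:
emit(4) @ H2 ⇒ out+=4
tell(5) @ H1 ⇒ log+=5
tell(6) @ H1 ⇒ log+=6
tell(4) @ H1 ⇒ log+=4
H0 returns 0
H1 returns (0, (5, 6, 4))
H2 returns [4, (0, (5, 6, 4))]
= [4, (0, (5, 6, 4))]

Answer: [4, (0, (5, 6, 4))]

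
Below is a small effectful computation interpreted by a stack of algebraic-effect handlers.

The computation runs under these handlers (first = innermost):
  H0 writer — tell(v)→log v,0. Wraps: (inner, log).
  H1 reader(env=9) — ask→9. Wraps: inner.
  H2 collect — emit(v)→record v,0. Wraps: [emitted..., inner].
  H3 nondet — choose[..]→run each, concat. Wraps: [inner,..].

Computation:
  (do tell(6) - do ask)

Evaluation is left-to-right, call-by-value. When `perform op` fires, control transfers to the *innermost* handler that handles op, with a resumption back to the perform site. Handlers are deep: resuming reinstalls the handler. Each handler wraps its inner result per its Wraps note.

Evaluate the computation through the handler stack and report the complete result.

Working:
tell(6) @ H0 ⇒ log+=6
ask @ H1 ⇒ 9
H0 returns (-9, (6))
H1 returns (-9, (6))
H2 returns [(-9, (6))]
H3 returns [[(-9, (6))]]
= [[(-9, (6))]]

Answer: [[(-9, (6))]]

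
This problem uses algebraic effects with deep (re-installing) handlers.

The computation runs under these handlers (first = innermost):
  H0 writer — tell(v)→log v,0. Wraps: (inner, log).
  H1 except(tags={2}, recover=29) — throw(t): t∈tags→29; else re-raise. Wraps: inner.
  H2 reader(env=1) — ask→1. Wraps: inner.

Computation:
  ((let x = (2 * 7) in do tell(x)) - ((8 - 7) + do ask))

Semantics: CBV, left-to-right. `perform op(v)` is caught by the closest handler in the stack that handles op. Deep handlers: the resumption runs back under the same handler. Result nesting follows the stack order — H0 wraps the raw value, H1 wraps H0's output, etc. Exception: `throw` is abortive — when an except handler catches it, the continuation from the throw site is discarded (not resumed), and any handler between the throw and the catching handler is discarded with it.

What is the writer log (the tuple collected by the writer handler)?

Evaluation trace:
tell(14) @ H0 ⇒ log+=14
ask @ H2 ⇒ 1
H0 returns (-2, (14))
H1 returns (-2, (14))
H2 returns (-2, (14))
= (-2, (14))

Answer: (14)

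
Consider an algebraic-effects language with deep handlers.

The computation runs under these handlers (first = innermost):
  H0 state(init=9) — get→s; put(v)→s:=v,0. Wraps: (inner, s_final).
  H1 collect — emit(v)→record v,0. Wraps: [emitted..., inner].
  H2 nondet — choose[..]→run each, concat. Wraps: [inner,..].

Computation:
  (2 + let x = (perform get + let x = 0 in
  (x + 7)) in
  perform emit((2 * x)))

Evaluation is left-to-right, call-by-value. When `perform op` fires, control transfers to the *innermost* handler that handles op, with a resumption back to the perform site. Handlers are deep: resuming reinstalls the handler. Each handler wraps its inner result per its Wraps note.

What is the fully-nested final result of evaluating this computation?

Answer: [[32, (2, 9)]]

Working:
get @ H0 ⇒ 9
emit(32) @ H1 ⇒ out+=32
H0 returns (2, 9)
H1 returns [32, (2, 9)]
H2 returns [[32, (2, 9)]]
= [[32, (2, 9)]]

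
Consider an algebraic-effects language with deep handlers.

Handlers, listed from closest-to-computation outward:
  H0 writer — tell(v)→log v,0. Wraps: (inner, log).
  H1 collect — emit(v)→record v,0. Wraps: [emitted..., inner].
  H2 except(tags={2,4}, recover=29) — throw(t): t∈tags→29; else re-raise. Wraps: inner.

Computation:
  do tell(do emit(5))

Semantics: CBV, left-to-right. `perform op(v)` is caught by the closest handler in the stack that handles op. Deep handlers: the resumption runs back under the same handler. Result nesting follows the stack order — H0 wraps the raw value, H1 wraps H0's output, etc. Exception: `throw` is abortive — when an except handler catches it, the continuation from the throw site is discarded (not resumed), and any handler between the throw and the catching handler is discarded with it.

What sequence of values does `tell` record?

Answer: (0)

Working:
emit(5) @ H1 ⇒ out+=5
tell(0) @ H0 ⇒ log+=0
H0 returns (0, (0))
H1 returns [5, (0, (0))]
H2 returns [5, (0, (0))]
= [5, (0, (0))]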